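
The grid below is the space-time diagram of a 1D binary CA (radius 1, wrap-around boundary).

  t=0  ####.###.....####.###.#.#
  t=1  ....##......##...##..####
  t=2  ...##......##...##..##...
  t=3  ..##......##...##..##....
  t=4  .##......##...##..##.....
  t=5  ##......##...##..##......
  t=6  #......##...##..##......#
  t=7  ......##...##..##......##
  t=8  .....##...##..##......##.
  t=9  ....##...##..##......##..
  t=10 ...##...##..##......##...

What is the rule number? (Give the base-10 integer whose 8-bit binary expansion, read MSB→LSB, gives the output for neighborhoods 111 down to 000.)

46

  ### -> .   bit 7 = 0  t=0,i=0
  ##. -> .   bit 6 = 0  t=0,i=3
  #.# -> #   bit 5 = 1  t=0,i=4
  #.. -> .   bit 4 = 0  t=0,i=8
  .## -> #   bit 3 = 1  t=0,i=5
  .#. -> #   bit 2 = 1  t=0,i=22
  ..# -> #   bit 1 = 1  t=0,i=12
  ... -> .   bit 0 = 0  t=0,i=9
  bits 00101110 = 46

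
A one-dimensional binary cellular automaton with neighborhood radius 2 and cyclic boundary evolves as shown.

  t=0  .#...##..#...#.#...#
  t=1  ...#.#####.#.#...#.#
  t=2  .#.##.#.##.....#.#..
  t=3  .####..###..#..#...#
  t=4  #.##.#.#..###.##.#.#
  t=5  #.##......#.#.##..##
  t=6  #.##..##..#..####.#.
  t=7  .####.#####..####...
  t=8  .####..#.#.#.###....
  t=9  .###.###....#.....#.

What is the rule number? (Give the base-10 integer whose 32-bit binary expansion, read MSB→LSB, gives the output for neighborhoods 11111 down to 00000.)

  #####|.  b31=0 t=1,i=7
  ####.|#  b30=1 t=1,i=8
  ###.#|#  b29=1 t=1,i=9
  ###..|.  b28=0 t=3,i=4
  ##.##|.  b27=0 t=4,i=1
  ##.#.|.  b26=0 t=1,i=10
  ##..#|#  b25=1 t=0,i=7
  ##...|.  b24=0 t=2,i=10
  #.###|.  b23=0 t=1,i=5
  #.##.|#  b22=1 t=2,i=3
  #.#.#|.  b21=0 t=1,i=11
  #.#..|.  b20=0 t=0,i=1
  #..##|.  b19=0 t=3,i=6
  #..#.|#  b18=1 t=0,i=8
  #...#|#  b17=1 t=0,i=3
  #....|.  b16=0 t=2,i=11
  .####|#  b15=1 t=1,i=6
  .###.|.  b14=0 t=3,i=8
  .##.#|#  b13=1 t=2,i=4
  .##..|#  b12=1 t=0,i=6
  .#.##|#  b11=1 t=1,i=4
  .#.#.|.  b10=0 t=0,i=0
  .#..#|.  b9=0 t=3,i=13
  .#...|.  b8=0 t=0,i=2
  ..###|#  b7=1 t=3,i=7
  ..##.|#  b6=1 t=0,i=5
  ..#.#|#  b5=1 t=0,i=13
  ..#..|#  b4=1 t=0,i=9
  ...##|.  b3=0 t=0,i=4
  ...#.|.  b2=0 t=0,i=12
  ....#|.  b1=0 t=2,i=13
  .....|#  b0=1 t=2,i=12
  bits 01100010010001101011100011110001 = 1648802033

1648802033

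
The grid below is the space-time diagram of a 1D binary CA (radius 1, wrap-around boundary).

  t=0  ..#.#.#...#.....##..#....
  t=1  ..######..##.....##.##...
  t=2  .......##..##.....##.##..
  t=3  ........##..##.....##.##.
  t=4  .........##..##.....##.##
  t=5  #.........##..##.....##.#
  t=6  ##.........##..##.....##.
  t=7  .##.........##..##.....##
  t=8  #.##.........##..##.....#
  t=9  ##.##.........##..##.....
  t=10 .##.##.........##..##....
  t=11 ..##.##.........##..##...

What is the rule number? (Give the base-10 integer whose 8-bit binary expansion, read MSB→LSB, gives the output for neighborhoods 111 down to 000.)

116

  nb ###: next=.  (t=1,i=3, bit7=0)
  nb ##.: next=#  (t=0,i=17, bit6=1)
  nb #.#: next=#  (t=0,i=3, bit5=1)
  nb #..: next=#  (t=0,i=7, bit4=1)
  nb .##: next=.  (t=0,i=16, bit3=0)
  nb .#.: next=#  (t=0,i=2, bit2=1)
  nb ..#: next=.  (t=0,i=1, bit1=0)
  nb ...: next=.  (t=0,i=0, bit0=0)
  bits 01110100 = 116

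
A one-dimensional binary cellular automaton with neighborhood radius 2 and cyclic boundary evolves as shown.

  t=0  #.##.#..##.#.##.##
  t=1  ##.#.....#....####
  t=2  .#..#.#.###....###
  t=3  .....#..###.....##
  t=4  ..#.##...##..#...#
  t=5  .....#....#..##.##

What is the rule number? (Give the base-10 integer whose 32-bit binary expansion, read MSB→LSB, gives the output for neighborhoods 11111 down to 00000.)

3095459093

  #####|#  b31=1 t=1,i=16
  ####.|.  b30=0 t=1,i=0
  ###.#|#  b29=1 t=0,i=0
  ###..|#  b28=1 t=2,i=10
  ##.##|#  b27=1 t=0,i=1
  ##.#.|.  b26=0 t=0,i=4
  ##..#|.  b25=0 t=4,i=11
  ##...|.  b24=0 t=2,i=11
  #.###|#  b23=1 t=0,i=16
  #.##.|.  b22=0 t=0,i=2
  #.#.#|.  b21=0 t=0,i=11
  #.#..|.  b20=0 t=0,i=5
  #..##|.  b19=0 t=0,i=7
  #..#.|.  b18=0 t=2,i=3
  #...#|.  b17=0 t=4,i=7
  #....|.  b16=0 t=1,i=5
  .####|#  b15=1 t=1,i=15
  .###.|#  b14=1 t=0,i=17
  .##.#|#  b13=1 t=0,i=3
  .##..|#  b12=1 t=3,i=17
  .#.##|.  b11=0 t=0,i=12
  .#.#.|#  b10=1 t=2,i=5
  .#..#|.  b9=0 t=0,i=6
  .#...|#  b8=1 t=1,i=4
  ..###|.  b7=0 t=1,i=14
  ..##.|.  b6=0 t=0,i=8
  ..#.#|.  b5=0 t=2,i=4
  ..#..|#  b4=1 t=1,i=9
  ...##|.  b3=0 t=1,i=13
  ...#.|#  b2=1 t=1,i=8
  ....#|.  b1=0 t=1,i=7
  .....|#  b0=1 t=1,i=6
  bits 10111000100000001111010100010101 = 3095459093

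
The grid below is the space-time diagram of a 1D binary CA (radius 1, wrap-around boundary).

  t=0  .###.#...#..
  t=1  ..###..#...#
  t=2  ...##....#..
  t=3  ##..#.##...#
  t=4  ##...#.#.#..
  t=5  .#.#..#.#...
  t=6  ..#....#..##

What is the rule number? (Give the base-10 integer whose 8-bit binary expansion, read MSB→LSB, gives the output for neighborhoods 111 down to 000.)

225

  nb ###: next=#  (t=0,i=2, bit7=1)
  nb ##.: next=#  (t=0,i=3, bit6=1)
  nb #.#: next=#  (t=0,i=4, bit5=1)
  nb #..: next=.  (t=0,i=6, bit4=0)
  nb .##: next=.  (t=0,i=1, bit3=0)
  nb .#.: next=.  (t=0,i=5, bit2=0)
  nb ..#: next=.  (t=0,i=0, bit1=0)
  nb ...: next=#  (t=0,i=7, bit0=1)
  bits 11100001 = 225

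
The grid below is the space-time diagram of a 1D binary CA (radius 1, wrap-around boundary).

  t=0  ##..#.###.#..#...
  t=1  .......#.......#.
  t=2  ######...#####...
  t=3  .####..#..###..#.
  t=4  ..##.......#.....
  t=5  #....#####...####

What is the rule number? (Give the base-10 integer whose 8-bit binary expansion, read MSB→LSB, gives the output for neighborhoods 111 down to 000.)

  [7] ### => #  t=0,i=7
  [6] ##. => .  t=0,i=1
  [5] #.# => .  t=0,i=5
  [4] #.. => .  t=0,i=2
  [3] .## => .  t=0,i=0
  [2] .#. => .  t=0,i=4
  [1] ..# => .  t=0,i=3
  [0] ... => #  t=0,i=15
  bits 10000001 = 129

129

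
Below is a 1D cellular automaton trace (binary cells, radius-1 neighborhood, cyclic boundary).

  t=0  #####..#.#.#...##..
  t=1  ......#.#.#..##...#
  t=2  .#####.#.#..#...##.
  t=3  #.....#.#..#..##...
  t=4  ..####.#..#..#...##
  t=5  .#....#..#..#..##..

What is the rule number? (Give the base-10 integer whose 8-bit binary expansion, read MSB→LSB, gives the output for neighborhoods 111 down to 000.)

35

  [7] ### => .  t=0,i=1
  [6] ##. => .  t=0,i=4
  [5] #.# => #  t=0,i=8
  [4] #.. => .  t=0,i=5
  [3] .## => .  t=0,i=0
  [2] .#. => .  t=0,i=7
  [1] ..# => #  t=0,i=6
  [0] ... => #  t=0,i=13
  bits 00100011 = 35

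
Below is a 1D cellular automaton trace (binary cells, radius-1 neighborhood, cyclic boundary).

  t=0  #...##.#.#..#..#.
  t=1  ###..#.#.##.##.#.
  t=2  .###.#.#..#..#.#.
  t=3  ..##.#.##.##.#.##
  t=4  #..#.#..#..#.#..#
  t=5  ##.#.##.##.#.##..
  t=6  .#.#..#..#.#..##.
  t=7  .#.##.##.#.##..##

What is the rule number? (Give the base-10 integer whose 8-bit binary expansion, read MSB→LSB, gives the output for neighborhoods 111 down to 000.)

213

  ###|#  b7=1 t=1,i=1
  ##.|#  b6=1 t=0,i=5
  #.#|.  b5=0 t=0,i=6
  #..|#  b4=1 t=0,i=1
  .##|.  b3=0 t=0,i=4
  .#.|#  b2=1 t=0,i=0
  ..#|.  b1=0 t=0,i=3
  ...|#  b0=1 t=0,i=2
  bits 11010101 = 213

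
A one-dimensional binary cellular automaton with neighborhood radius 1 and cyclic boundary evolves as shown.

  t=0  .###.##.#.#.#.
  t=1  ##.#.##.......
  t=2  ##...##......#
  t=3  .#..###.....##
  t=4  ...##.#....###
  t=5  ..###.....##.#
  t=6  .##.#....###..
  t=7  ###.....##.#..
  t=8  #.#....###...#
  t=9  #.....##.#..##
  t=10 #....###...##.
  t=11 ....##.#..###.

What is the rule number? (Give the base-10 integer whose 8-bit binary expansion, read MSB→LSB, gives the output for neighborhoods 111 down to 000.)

  [7] ### => .  t=0,i=2
  [6] ##. => #  t=0,i=3
  [5] #.# => .  t=0,i=4
  [4] #.. => .  t=0,i=13
  [3] .## => #  t=0,i=1
  [2] .#. => .  t=0,i=8
  [1] ..# => #  t=0,i=0
  [0] ... => .  t=1,i=8
  bits 01001010 = 74

74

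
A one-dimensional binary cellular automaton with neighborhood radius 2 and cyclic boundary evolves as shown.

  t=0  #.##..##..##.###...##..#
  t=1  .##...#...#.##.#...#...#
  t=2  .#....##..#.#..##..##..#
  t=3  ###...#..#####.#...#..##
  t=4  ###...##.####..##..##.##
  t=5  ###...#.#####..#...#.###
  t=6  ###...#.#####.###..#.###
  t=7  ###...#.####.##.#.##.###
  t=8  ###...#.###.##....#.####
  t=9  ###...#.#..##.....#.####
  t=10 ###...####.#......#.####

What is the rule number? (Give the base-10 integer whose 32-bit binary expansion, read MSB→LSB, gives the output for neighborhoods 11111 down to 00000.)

  [31] ##### => #  t=3,i=0
  [30] ####. => #  t=3,i=1
  [29] ###.# => .  t=3,i=13
  [28] ###.. => #  t=0,i=15
  [27] ##.## => #  t=0,i=1
  [26] ##.#. => .  t=1,i=14
  [25] ##..# => .  t=0,i=4
  [24] ##... => .  t=0,i=16
  [23] #.### => #  t=0,i=13
  [22] #.##. => #  t=0,i=2
  [21] #.#.# => .  t=7,i=16
  [20] #.#.. => #  t=1,i=15
  [19] #..## => .  t=0,i=5
  [18] #..#. => #  t=2,i=9
  [17] #...# => .  t=0,i=17
  [16] #.... => .  t=2,i=3
  [15] .#### => #  t=3,i=10
  [14] .###. => .  t=0,i=14
  [13] .##.# => .  t=0,i=0
  [12] .##.. => .  t=0,i=3
  [11] .#.## => .  t=1,i=0
  [10] .#.#. => #  t=2,i=0
  [9] .#..# => #  t=2,i=13
  [8] .#... => #  t=1,i=7
  [7] ..### => #  t=3,i=9
  [6] ..##. => #  t=0,i=6
  [5] ..#.# => #  t=1,i=10
  [4] ..#.. => #  t=1,i=6
  [3] ...## => .  t=0,i=18
  [2] ...#. => .  t=1,i=5
  [1] ....# => .  t=2,i=4
  [0] ..... => .  t=9,i=15
  bits 11011000110101001000011111110000 = 3637807088

3637807088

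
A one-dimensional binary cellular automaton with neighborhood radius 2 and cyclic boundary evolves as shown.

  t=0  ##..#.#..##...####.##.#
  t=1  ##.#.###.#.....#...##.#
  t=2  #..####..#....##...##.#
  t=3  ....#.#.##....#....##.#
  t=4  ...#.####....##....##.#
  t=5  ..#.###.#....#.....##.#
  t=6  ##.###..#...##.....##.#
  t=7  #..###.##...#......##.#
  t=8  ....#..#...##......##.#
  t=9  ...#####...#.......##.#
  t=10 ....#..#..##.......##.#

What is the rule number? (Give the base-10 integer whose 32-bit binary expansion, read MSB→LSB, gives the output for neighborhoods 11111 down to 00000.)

  nb #####: next=.  (t=9,i=5, bit31=0)
  nb ####.: next=.  (t=0,i=16, bit30=0)
  nb ###.#: next=.  (t=0,i=17, bit29=0)
  nb ###..: next=#  (t=0,i=1, bit28=1)
  nb ##.##: next=.  (t=0,i=18, bit27=0)
  nb ##.#.: next=.  (t=1,i=2, bit26=0)
  nb ##..#: next=.  (t=0,i=2, bit25=0)
  nb ##...: next=.  (t=0,i=11, bit24=0)
  nb #.###: next=#  (t=0,i=22, bit23=1)
  nb #.##.: next=#  (t=0,i=19, bit22=1)
  nb #.#.#: next=#  (t=1,i=3, bit21=1)
  nb #.#..: next=#  (t=0,i=6, bit20=1)
  nb #..##: next=.  (t=0,i=8, bit19=0)
  nb #..#.: next=#  (t=0,i=3, bit18=1)
  nb #...#: next=.  (t=0,i=12, bit17=0)
  nb #....: next=.  (t=1,i=11, bit16=0)
  nb .####: next=#  (t=0,i=15, bit15=1)
  nb .###.: next=#  (t=0,i=0, bit14=1)
  nb .##.#: next=#  (t=0,i=20, bit13=1)
  nb .##..: next=.  (t=0,i=10, bit12=0)
  nb .#.##: next=#  (t=1,i=4, bit11=1)
  nb .#.#.: next=#  (t=0,i=5, bit10=1)
  nb .#..#: next=#  (t=0,i=7, bit9=1)
  nb .#...: next=.  (t=1,i=10, bit8=0)
  nb ..###: next=.  (t=0,i=14, bit7=0)
  nb ..##.: next=#  (t=0,i=9, bit6=1)
  nb ..#.#: next=.  (t=0,i=4, bit5=0)
  nb ..#..: next=#  (t=1,i=15, bit4=1)
  nb ...##: next=.  (t=0,i=13, bit3=0)
  nb ...#.: next=#  (t=1,i=14, bit2=1)
  nb ....#: next=.  (t=1,i=13, bit1=0)
  nb .....: next=.  (t=1,i=12, bit0=0)
  bits 00010000111101001110111001010100 = 284487252

284487252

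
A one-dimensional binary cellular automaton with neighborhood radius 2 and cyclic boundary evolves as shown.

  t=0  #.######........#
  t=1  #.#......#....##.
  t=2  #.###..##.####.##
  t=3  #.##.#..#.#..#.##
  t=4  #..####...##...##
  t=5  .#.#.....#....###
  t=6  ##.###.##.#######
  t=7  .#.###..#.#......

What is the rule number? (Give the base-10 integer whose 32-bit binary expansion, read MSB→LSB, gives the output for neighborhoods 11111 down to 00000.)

  #####|.  b31=0 t=0,i=4
  ####.|.  b30=0 t=0,i=6
  ###.#|#  b29=1 t=2,i=0
  ###..|.  b28=0 t=0,i=7
  ##.##|.  b27=0 t=0,i=1
  ##.#.|#  b26=1 t=1,i=16
  ##..#|#  b25=1 t=2,i=5
  ##...|.  b24=0 t=0,i=8
  #.###|#  b23=1 t=0,i=2
  #.##.|.  b22=0 t=3,i=2
  #.#.#|#  b21=1 t=1,i=0
  #.#..|#  b20=1 t=1,i=2
  #..##|.  b19=0 t=2,i=6
  #..#.|.  b18=0 t=3,i=7
  #...#|.  b17=0 t=4,i=8
  #....|#  b16=1 t=0,i=9
  .####|.  b15=0 t=0,i=3
  .###.|#  b14=1 t=2,i=3
  .##.#|#  b13=1 t=0,i=0
  .##..|.  b12=0 t=4,i=11
  .#.##|.  b11=0 t=3,i=14
  .#.#.|.  b10=0 t=1,i=1
  .#..#|#  b9=1 t=3,i=6
  .#...|#  b8=1 t=1,i=3
  ..###|#  b7=1 t=4,i=3
  ..##.|.  b6=0 t=0,i=16
  ..#.#|.  b5=0 t=3,i=8
  ..#..|.  b4=0 t=1,i=9
  ...##|#  b3=1 t=0,i=15
  ...#.|#  b2=1 t=1,i=8
  ....#|#  b1=1 t=0,i=14
  .....|.  b0=0 t=0,i=10
  bits 00100110101100010110001110001110 = 649159566

649159566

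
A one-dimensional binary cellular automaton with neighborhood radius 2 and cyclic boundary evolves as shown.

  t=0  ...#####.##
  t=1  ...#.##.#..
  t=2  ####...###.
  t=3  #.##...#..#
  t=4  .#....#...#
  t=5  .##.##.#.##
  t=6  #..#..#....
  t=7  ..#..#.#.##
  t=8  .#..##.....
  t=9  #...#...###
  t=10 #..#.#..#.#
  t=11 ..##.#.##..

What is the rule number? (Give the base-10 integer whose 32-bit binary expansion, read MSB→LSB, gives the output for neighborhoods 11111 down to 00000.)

  nb #####: next=#  (t=0,i=5, bit31=1)
  nb ####.: next=#  (t=0,i=6, bit30=1)
  nb ###.#: next=.  (t=0,i=7, bit29=0)
  nb ###..: next=#  (t=2,i=3, bit28=1)
  nb ##.##: next=#  (t=0,i=8, bit27=1)
  nb ##.#.: next=#  (t=1,i=7, bit26=1)
  nb ##..#: next=.  (t=7,i=0, bit25=0)
  nb ##...: next=.  (t=0,i=0, bit24=0)
  nb #.###: next=#  (t=2,i=0, bit23=1)
  nb #.##.: next=.  (t=0,i=9, bit22=0)
  nb #.#.#: next=.  (t=5,i=7, bit21=0)
  nb #.#..: next=#  (t=1,i=8, bit20=1)
  nb #..##: next=.  (t=3,i=9, bit19=0)
  nb #..#.: next=#  (t=6,i=2, bit18=1)
  nb #...#: next=.  (t=0,i=1, bit17=0)
  nb #....: next=.  (t=1,i=10, bit16=0)
  nb .####: next=.  (t=0,i=4, bit15=0)
  nb .###.: next=.  (t=2,i=8, bit14=0)
  nb .##.#: next=.  (t=1,i=6, bit13=0)
  nb .##..: next=.  (t=0,i=10, bit12=0)
  nb .#.##: next=.  (t=1,i=4, bit11=0)
  nb .#.#.: next=.  (t=4,i=0, bit10=0)
  nb .#..#: next=.  (t=3,i=8, bit9=0)
  nb .#...: next=#  (t=1,i=9, bit8=1)
  nb ..###: next=#  (t=0,i=3, bit7=1)
  nb ..##.: next=#  (t=3,i=10, bit6=1)
  nb ..#.#: next=#  (t=1,i=3, bit5=1)
  nb ..#..: next=.  (t=3,i=7, bit4=0)
  nb ...##: next=.  (t=0,i=2, bit3=0)
  nb ...#.: next=#  (t=1,i=2, bit2=1)
  nb ....#: next=#  (t=1,i=1, bit1=1)
  nb .....: next=#  (t=1,i=0, bit0=1)
  bits 11011100100101000000000111100111 = 3700687335

3700687335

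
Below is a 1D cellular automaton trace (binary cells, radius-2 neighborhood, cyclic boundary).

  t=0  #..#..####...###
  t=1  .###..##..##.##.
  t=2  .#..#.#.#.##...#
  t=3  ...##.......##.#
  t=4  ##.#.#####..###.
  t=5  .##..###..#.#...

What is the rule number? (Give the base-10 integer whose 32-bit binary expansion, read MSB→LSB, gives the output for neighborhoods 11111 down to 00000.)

2273812977

  #####|#  b31=1 t=4,i=7
  ####.|.  b30=0 t=0,i=8
  ###.#|.  b29=0 t=4,i=14
  ###..|.  b28=0 t=0,i=0
  ##.##|.  b27=0 t=1,i=12
  ##.#.|#  b26=1 t=3,i=14
  ##..#|#  b25=1 t=0,i=1
  ##...|#  b24=1 t=0,i=10
  #.###|#  b23=1 t=4,i=5
  #.##.|.  b22=0 t=1,i=13
  #.#.#|.  b21=0 t=2,i=6
  #.#..|.  b20=0 t=2,i=1
  #..##|.  b19=0 t=0,i=5
  #..#.|#  b18=1 t=0,i=2
  #...#|#  b17=1 t=0,i=11
  #....|#  b16=1 t=3,i=6
  .####|#  b15=1 t=0,i=7
  .###.|.  b14=0 t=1,i=2
  .##.#|#  b13=1 t=1,i=11
  .##..|.  b12=0 t=1,i=7
  .#.##|.  b11=0 t=2,i=9
  .#.#.|.  b10=0 t=2,i=0
  .#..#|.  b9=0 t=0,i=4
  .#...|#  b8=1 t=3,i=0
  ..###|#  b7=1 t=0,i=6
  ..##.|#  b6=1 t=1,i=6
  ..#.#|#  b5=1 t=2,i=4
  ..#..|#  b4=1 t=0,i=3
  ...##|.  b3=0 t=0,i=12
  ...#.|.  b2=0 t=2,i=14
  ....#|.  b1=0 t=3,i=10
  .....|#  b0=1 t=3,i=7
  bits 10000111100001111010000111110001 = 2273812977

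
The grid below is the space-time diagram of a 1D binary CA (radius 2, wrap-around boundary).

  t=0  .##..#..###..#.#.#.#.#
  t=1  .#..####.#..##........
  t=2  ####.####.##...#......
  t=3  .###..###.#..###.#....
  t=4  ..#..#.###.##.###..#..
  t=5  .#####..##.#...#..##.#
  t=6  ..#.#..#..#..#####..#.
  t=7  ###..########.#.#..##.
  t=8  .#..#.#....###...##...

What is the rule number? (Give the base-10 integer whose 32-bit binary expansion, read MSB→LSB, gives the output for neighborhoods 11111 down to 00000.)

1682948660

  [31] ##### => .  t=5,i=3
  [30] ####. => #  t=1,i=6
  [29] ###.# => #  t=1,i=7
  [28] ###.. => .  t=0,i=10
  [27] ##.## => .  t=2,i=4
  [26] ##.#. => #  t=1,i=8
  [25] ##..# => .  t=0,i=3
  [24] ##... => .  t=1,i=14
  [23] #.### => .  t=2,i=5
  [22] #.##. => #  t=0,i=1
  [21] #.#.# => .  t=0,i=15
  [20] #.#.. => .  t=1,i=9
  [19] #..## => #  t=0,i=7
  [18] #..#. => #  t=0,i=4
  [17] #...# => #  t=2,i=13
  [16] #.... => #  t=1,i=15
  [15] .#### => #  t=1,i=5
  [14] .###. => #  t=0,i=9
  [13] .##.# => .  t=4,i=12
  [12] .##.. => .  t=0,i=2
  [11] .#.## => .  t=0,i=0
  [10] .#.#. => .  t=0,i=14
  [9] .#..# => #  t=0,i=6
  [8] .#... => .  t=2,i=16
  [7] ..### => .  t=0,i=8
  [6] ..##. => .  t=1,i=12
  [5] ..#.# => #  t=0,i=13
  [4] ..#.. => #  t=0,i=5
  [3] ...## => .  t=2,i=21
  [2] ...#. => #  t=1,i=0
  [1] ....# => .  t=1,i=21
  [0] ..... => .  t=1,i=16
  bits 01100100010011111100001000110100 = 1682948660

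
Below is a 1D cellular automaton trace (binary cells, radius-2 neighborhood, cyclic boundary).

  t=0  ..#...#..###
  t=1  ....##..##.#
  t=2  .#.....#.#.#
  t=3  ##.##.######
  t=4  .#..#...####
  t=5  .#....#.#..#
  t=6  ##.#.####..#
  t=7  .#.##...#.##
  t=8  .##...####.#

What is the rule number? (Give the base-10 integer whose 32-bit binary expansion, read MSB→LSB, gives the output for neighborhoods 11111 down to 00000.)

2956668069

  ##### -> #   bit 31 = 1  t=3,i=8
  ####. -> .   bit 30 = 0  t=3,i=0
  ###.# -> #   bit 29 = 1  t=3,i=1
  ###.. -> #   bit 28 = 1  t=0,i=11
  ##.## -> .   bit 27 = 0  t=3,i=2
  ##.#. -> .   bit 26 = 0  t=1,i=10
  ##..# -> .   bit 25 = 0  t=0,i=0
  ##... -> .   bit 24 = 0  t=7,i=5
  #.### -> .   bit 23 = 0  t=3,i=6
  #.##. -> .   bit 22 = 0  t=3,i=3
  #.#.# -> #   bit 21 = 1  t=2,i=9
  #.#.. -> #   bit 20 = 1  t=1,i=11
  #..## -> #   bit 19 = 1  t=0,i=8
  #..#. -> .   bit 18 = 0  t=0,i=1
  #...# -> #   bit 17 = 1  t=0,i=4
  #.... -> #   bit 16 = 1  t=1,i=1
  .#### -> .   bit 15 = 0  t=3,i=7
  .###. -> .   bit 14 = 0  t=0,i=10
  .##.# -> #   bit 13 = 1  t=1,i=9
  .##.. -> .   bit 12 = 0  t=1,i=5
  .#.## -> #   bit 11 = 1  t=6,i=4
  .#.#. -> #   bit 10 = 1  t=2,i=0
  .#..# -> .   bit 9 = 0  t=0,i=7
  .#... -> .   bit 8 = 0  t=0,i=3
  ..### -> #   bit 7 = 1  t=0,i=9
  ..##. -> .   bit 6 = 0  t=1,i=4
  ..#.# -> #   bit 5 = 1  t=2,i=7
  ..#.. -> .   bit 4 = 0  t=0,i=2
  ...## -> .   bit 3 = 0  t=1,i=3
  ...#. -> #   bit 2 = 1  t=0,i=5
  ....# -> .   bit 1 = 0  t=1,i=2
  ..... -> #   bit 0 = 1  t=2,i=4
  bits 10110000001110110010110010100101 = 2956668069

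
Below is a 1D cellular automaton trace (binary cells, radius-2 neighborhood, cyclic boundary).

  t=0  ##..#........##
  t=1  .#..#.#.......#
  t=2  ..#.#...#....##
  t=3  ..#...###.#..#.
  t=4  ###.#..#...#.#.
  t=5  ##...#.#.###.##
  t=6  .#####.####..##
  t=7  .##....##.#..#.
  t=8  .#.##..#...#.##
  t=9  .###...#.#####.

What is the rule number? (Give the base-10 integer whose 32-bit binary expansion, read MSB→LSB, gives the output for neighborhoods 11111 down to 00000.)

300141172

  #####|.  b31=0 t=6,i=3
  ####.|.  b30=0 t=0,i=0
  ###.#|.  b29=0 t=3,i=8
  ###..|#  b28=1 t=0,i=1
  ##.##|.  b27=0 t=5,i=12
  ##.#.|.  b26=0 t=3,i=9
  ##..#|.  b25=0 t=0,i=2
  ##...|#  b24=1 t=5,i=2
  #.###|#  b23=1 t=4,i=0
  #.##.|#  b22=1 t=8,i=3
  #.#.#|#  b21=1 t=4,i=13
  #.#..|.  b20=0 t=1,i=1
  #..##|.  b19=0 t=6,i=12
  #..#.|.  b18=0 t=0,i=3
  #...#|#  b17=1 t=2,i=6
  #....|#  b16=1 t=0,i=6
  .####|#  b15=1 t=0,i=14
  .###.|#  b14=1 t=3,i=7
  .##.#|.  b13=0 t=6,i=14
  .##..|.  b12=0 t=2,i=14
  .#.##|#  b11=1 t=4,i=14
  .#.#.|.  b10=0 t=1,i=0
  .#..#|#  b9=1 t=1,i=2
  .#...|.  b8=0 t=0,i=5
  ..###|.  b7=0 t=0,i=13
  ..##.|#  b6=1 t=2,i=13
  ..#.#|#  b5=1 t=1,i=4
  ..#..|#  b4=1 t=0,i=4
  ...##|.  b3=0 t=0,i=12
  ...#.|#  b2=1 t=1,i=13
  ....#|.  b1=0 t=0,i=11
  .....|.  b0=0 t=0,i=7
  bits 00010001111000111100101001110100 = 300141172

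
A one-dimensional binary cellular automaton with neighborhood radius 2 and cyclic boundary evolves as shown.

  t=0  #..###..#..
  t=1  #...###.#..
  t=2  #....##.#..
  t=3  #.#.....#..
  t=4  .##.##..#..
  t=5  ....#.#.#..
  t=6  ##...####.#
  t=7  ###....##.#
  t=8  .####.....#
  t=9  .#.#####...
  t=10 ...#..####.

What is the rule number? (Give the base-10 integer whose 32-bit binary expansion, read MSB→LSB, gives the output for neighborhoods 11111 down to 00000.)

1945191441

  ##### -> .   bit 31 = 0  t=9,i=5
  ####. -> #   bit 30 = 1  t=6,i=7
  ###.# -> #   bit 29 = 1  t=1,i=6
  ###.. -> #   bit 28 = 1  t=0,i=5
  ##.## -> .   bit 27 = 0  t=4,i=3
  ##.#. -> .   bit 26 = 0  t=1,i=7
  ##..# -> #   bit 25 = 1  t=0,i=6
  ##... -> #   bit 24 = 1  t=6,i=2
  #.### -> #   bit 23 = 1  t=6,i=10
  #.##. -> #   bit 22 = 1  t=4,i=4
  #.#.# -> #   bit 21 = 1  t=5,i=6
  #.#.. -> #   bit 20 = 1  t=1,i=8
  #..## -> .   bit 19 = 0  t=0,i=2
  #..#. -> .   bit 18 = 0  t=0,i=7
  #...# -> .   bit 17 = 0  t=1,i=2
  #.... -> #   bit 16 = 1  t=2,i=2
  .#### -> .   bit 15 = 0  t=6,i=6
  .###. -> #   bit 14 = 1  t=0,i=4
  .##.# -> .   bit 13 = 0  t=2,i=6
  .##.. -> .   bit 12 = 0  t=4,i=5
  .#.## -> .   bit 11 = 0  t=8,i=0
  .#.#. -> #   bit 10 = 1  t=3,i=1
  .#..# -> .   bit 9 = 0  t=0,i=1
  .#... -> .   bit 8 = 0  t=1,i=1
  ..### -> .   bit 7 = 0  t=0,i=3
  ..##. -> .   bit 6 = 0  t=2,i=5
  ..#.# -> .   bit 5 = 0  t=3,i=0
  ..#.. -> #   bit 4 = 1  t=0,i=0
  ...## -> .   bit 3 = 0  t=1,i=3
  ...#. -> .   bit 2 = 0  t=3,i=7
  ....# -> .   bit 1 = 0  t=2,i=3
  ..... -> #   bit 0 = 1  t=3,i=5
  bits 01110011111100010100010000010001 = 1945191441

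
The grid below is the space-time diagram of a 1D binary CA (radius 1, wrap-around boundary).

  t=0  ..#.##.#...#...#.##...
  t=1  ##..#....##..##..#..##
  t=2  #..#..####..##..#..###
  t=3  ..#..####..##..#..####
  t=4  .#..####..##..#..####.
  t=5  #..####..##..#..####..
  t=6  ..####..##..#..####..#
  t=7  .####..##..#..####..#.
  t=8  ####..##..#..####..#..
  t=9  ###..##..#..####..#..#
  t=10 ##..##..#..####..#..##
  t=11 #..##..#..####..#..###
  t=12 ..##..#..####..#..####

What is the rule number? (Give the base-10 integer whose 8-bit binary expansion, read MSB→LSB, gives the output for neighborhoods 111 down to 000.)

  ### -> #   bit 7 = 1  t=1,i=0
  ##. -> .   bit 6 = 0  t=0,i=5
  #.# -> .   bit 5 = 0  t=0,i=3
  #.. -> .   bit 4 = 0  t=0,i=8
  .## -> #   bit 3 = 1  t=0,i=4
  .#. -> .   bit 2 = 0  t=0,i=2
  ..# -> #   bit 1 = 1  t=0,i=1
  ... -> #   bit 0 = 1  t=0,i=0
  bits 10001011 = 139

139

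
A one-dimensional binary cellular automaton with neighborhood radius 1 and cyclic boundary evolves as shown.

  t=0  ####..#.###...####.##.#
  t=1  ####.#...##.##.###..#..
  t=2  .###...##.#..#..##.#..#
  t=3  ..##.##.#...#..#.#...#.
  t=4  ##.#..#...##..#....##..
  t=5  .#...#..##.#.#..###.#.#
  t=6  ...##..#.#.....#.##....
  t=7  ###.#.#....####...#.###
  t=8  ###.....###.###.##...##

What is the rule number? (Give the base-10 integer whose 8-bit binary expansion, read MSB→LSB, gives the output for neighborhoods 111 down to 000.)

  ###|#  b7=1 t=0,i=0
  ##.|#  b6=1 t=0,i=3
  #.#|.  b5=0 t=0,i=7
  #..|.  b4=0 t=0,i=4
  .##|.  b3=0 t=0,i=8
  .#.|.  b2=0 t=0,i=6
  ..#|#  b1=1 t=0,i=5
  ...|#  b0=1 t=0,i=12
  bits 11000011 = 195

195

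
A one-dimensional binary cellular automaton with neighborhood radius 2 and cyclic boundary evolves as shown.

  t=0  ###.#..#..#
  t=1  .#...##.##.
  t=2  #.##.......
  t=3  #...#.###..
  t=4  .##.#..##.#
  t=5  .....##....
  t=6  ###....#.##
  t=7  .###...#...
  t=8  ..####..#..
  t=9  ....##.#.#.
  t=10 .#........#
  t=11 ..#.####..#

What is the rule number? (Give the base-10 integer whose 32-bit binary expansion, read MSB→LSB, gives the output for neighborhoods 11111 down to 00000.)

1359889185

  ##### -> .   bit 31 = 0  t=6,i=0
  ####. -> #   bit 30 = 1  t=0,i=1
  ###.# -> .   bit 29 = 0  t=0,i=2
  ###.. -> #   bit 28 = 1  t=3,i=8
  ##.## -> .   bit 27 = 0  t=1,i=7
  ##.#. -> .   bit 26 = 0  t=0,i=3
  ##..# -> .   bit 25 = 0  t=1,i=10
  ##... -> #   bit 24 = 1  t=2,i=4
  #.### -> .   bit 23 = 0  t=3,i=6
  #.##. -> .   bit 22 = 0  t=1,i=8
  #.#.# -> .   bit 21 = 0  t=4,i=10
  #.#.. -> .   bit 20 = 0  t=0,i=4
  #..## -> #   bit 19 = 1  t=0,i=9
  #..#. -> #   bit 18 = 1  t=0,i=6
  #...# -> #   bit 17 = 1  t=1,i=3
  #.... -> .   bit 16 = 0  t=2,i=5
  .#### -> .   bit 15 = 0  t=0,i=0
  .###. -> #   bit 14 = 1  t=3,i=7
  .##.# -> .   bit 13 = 0  t=1,i=6
  .##.. -> .   bit 12 = 0  t=1,i=9
  .#.## -> .   bit 11 = 0  t=2,i=1
  .#.#. -> .   bit 10 = 0  t=9,i=8
  .#..# -> #   bit 9 = 1  t=0,i=5
  .#... -> #   bit 8 = 1  t=1,i=2
  ..### -> .   bit 7 = 0  t=0,i=10
  ..##. -> .   bit 6 = 0  t=1,i=5
  ..#.# -> #   bit 5 = 1  t=2,i=0
  ..#.. -> .   bit 4 = 0  t=0,i=7
  ...## -> .   bit 3 = 0  t=1,i=4
  ...#. -> .   bit 2 = 0  t=2,i=10
  ....# -> .   bit 1 = 0  t=2,i=9
  ..... -> #   bit 0 = 1  t=2,i=6
  bits 01010001000011100100001100100001 = 1359889185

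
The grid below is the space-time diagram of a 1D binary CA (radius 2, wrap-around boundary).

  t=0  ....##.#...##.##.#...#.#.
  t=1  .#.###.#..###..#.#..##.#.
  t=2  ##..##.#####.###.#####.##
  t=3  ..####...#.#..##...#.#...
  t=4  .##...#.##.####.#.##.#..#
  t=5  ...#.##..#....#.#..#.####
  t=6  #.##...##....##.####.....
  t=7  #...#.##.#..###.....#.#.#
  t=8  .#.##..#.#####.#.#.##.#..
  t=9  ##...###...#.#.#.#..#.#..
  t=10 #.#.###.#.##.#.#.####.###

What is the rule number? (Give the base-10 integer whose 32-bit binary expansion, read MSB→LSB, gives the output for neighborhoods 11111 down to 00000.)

2738643693

  #####|#  b31=1 t=2,i=9
  ####.|.  b30=0 t=2,i=0
  ###.#|#  b29=1 t=1,i=5
  ###..|.  b28=0 t=1,i=12
  ##.##|.  b27=0 t=0,i=13
  ##.#.|.  b26=0 t=0,i=6
  ##..#|#  b25=1 t=1,i=13
  ##...|#  b24=1 t=3,i=6
  #.###|.  b23=0 t=1,i=3
  #.##.|.  b22=0 t=0,i=14
  #.#.#|#  b21=1 t=4,i=16
  #.#..|#  b20=1 t=0,i=7
  #..##|#  b19=1 t=1,i=9
  #..#.|#  b18=1 t=1,i=0
  #...#|.  b17=0 t=0,i=9
  #....|.  b16=0 t=0,i=0
  .####|.  b15=0 t=2,i=8
  .###.|#  b14=1 t=1,i=4
  .##.#|#  b13=1 t=0,i=5
  .##..|.  b12=0 t=3,i=15
  .#.##|.  b11=0 t=1,i=2
  .#.#.|.  b10=0 t=0,i=22
  .#..#|#  b9=1 t=1,i=8
  .#...|.  b8=0 t=0,i=8
  ..###|#  b7=1 t=1,i=10
  ..##.|#  b6=1 t=0,i=4
  ..#.#|#  b5=1 t=0,i=21
  ..#..|.  b4=0 t=5,i=9
  ...##|#  b3=1 t=0,i=3
  ...#.|#  b2=1 t=0,i=20
  ....#|.  b1=0 t=0,i=2
  .....|#  b0=1 t=0,i=1
  bits 10100011001111000110001011101101 = 2738643693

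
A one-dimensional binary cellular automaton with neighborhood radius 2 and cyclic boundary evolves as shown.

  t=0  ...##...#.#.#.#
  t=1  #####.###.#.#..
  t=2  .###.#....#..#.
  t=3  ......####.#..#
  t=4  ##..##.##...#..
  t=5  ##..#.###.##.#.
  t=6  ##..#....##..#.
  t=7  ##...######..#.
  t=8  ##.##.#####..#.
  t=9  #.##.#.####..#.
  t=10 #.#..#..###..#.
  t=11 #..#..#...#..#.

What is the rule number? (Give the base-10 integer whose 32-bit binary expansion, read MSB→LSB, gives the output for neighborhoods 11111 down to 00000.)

  nb #####: next=#  (t=1,i=2, bit31=1)
  nb ####.: next=#  (t=1,i=3, bit30=1)
  nb ###.#: next=.  (t=1,i=4, bit29=0)
  nb ###..: next=#  (t=7,i=10, bit28=1)
  nb ##.##: next=#  (t=1,i=5, bit27=1)
  nb ##.#.: next=.  (t=1,i=9, bit26=0)
  nb ##..#: next=.  (t=4,i=2, bit25=0)
  nb ##...: next=.  (t=0,i=5, bit24=0)
  nb #.###: next=.  (t=1,i=6, bit23=0)
  nb #.##.: next=#  (t=4,i=7, bit22=1)
  nb #.#.#: next=#  (t=0,i=10, bit21=1)
  nb #.#..: next=.  (t=0,i=14, bit20=0)
  nb #..##: next=.  (t=1,i=14, bit19=0)
  nb #..#.: next=.  (t=2,i=12, bit18=0)
  nb #...#: next=#  (t=0,i=1, bit17=1)
  nb #....: next=#  (t=2,i=7, bit16=1)
  nb .####: next=#  (t=1,i=1, bit15=1)
  nb .###.: next=.  (t=1,i=7, bit14=0)
  nb .##.#: next=.  (t=4,i=5, bit13=0)
  nb .##..: next=#  (t=0,i=4, bit12=1)
  nb .#.##: next=.  (t=5,i=5, bit11=0)
  nb .#.#.: next=.  (t=0,i=9, bit10=0)
  nb .#..#: next=#  (t=1,i=13, bit9=1)
  nb .#...: next=#  (t=0,i=0, bit8=1)
  nb ..###: next=.  (t=1,i=0, bit7=0)
  nb ..##.: next=#  (t=0,i=3, bit6=1)
  nb ..#.#: next=#  (t=0,i=8, bit5=1)
  nb ..#..: next=.  (t=2,i=10, bit4=0)
  nb ...##: next=#  (t=0,i=2, bit3=1)
  nb ...#.: next=#  (t=0,i=7, bit2=1)
  nb ....#: next=#  (t=2,i=8, bit1=1)
  nb .....: next=.  (t=3,i=2, bit0=0)
  bits 11011000011000111001001101101110 = 3630404462

3630404462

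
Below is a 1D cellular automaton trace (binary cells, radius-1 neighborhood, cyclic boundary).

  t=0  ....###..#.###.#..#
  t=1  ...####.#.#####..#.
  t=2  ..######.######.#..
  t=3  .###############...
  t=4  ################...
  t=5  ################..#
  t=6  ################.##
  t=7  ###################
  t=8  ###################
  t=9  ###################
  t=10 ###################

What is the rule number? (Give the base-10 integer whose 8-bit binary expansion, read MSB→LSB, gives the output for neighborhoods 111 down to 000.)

234

  ###|#  b7=1 t=0,i=5
  ##.|#  b6=1 t=0,i=6
  #.#|#  b5=1 t=0,i=10
  #..|.  b4=0 t=0,i=0
  .##|#  b3=1 t=0,i=4
  .#.|.  b2=0 t=0,i=9
  ..#|#  b1=1 t=0,i=3
  ...|.  b0=0 t=0,i=1
  bits 11101010 = 234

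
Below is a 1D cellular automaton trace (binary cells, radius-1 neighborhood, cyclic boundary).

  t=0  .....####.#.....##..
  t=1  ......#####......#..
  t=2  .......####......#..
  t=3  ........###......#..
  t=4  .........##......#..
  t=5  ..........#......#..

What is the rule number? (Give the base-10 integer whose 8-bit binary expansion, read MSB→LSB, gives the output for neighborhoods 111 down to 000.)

228

  ### -> #   bit 7 = 1  t=0,i=6
  ##. -> #   bit 6 = 1  t=0,i=8
  #.# -> #   bit 5 = 1  t=0,i=9
  #.. -> .   bit 4 = 0  t=0,i=11
  .## -> .   bit 3 = 0  t=0,i=5
  .#. -> #   bit 2 = 1  t=0,i=10
  ..# -> .   bit 1 = 0  t=0,i=4
  ... -> .   bit 0 = 0  t=0,i=0
  bits 11100100 = 228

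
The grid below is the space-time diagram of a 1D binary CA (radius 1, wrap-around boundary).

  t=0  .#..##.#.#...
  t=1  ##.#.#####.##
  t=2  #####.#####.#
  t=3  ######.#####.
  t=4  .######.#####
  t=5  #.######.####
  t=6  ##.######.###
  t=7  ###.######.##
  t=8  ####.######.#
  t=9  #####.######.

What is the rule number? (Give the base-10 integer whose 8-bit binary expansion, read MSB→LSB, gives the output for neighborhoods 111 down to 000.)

  [7] ### => #  t=1,i=0
  [6] ##. => #  t=0,i=5
  [5] #.# => #  t=0,i=6
  [4] #.. => .  t=0,i=2
  [3] .## => .  t=0,i=4
  [2] .#. => #  t=0,i=1
  [1] ..# => #  t=0,i=0
  [0] ... => #  t=0,i=11
  bits 11100111 = 231

231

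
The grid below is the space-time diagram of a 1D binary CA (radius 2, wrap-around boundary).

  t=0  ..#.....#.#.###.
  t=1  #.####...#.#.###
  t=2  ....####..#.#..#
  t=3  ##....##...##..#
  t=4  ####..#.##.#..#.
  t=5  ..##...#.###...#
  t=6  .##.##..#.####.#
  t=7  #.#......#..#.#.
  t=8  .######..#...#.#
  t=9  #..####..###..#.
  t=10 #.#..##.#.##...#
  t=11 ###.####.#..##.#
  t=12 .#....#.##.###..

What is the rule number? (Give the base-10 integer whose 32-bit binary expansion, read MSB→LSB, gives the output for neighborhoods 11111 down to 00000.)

3575344465

  #####|#  b31=1 t=8,i=3
  ####.|#  b30=1 t=1,i=4
  ###.#|.  b29=0 t=1,i=0
  ###..|#  b28=1 t=0,i=14
  ##.##|.  b27=0 t=1,i=1
  ##.#.|#  b26=1 t=4,i=10
  ##..#|.  b25=0 t=2,i=8
  ##...|#  b24=1 t=0,i=15
  #.###|.  b23=0 t=0,i=12
  #.##.|.  b22=0 t=4,i=8
  #.#.#|.  b21=0 t=0,i=10
  #.#..|#  b20=1 t=2,i=12
  #..##|#  b19=1 t=3,i=14
  #..#.|.  b18=0 t=2,i=9
  #...#|#  b17=1 t=0,i=0
  #....|#  b16=1 t=0,i=4
  .####|.  b15=0 t=1,i=3
  .###.|#  b14=1 t=0,i=13
  .##.#|#  b13=1 t=4,i=9
  .##..|.  b12=0 t=3,i=7
  .#.##|#  b11=1 t=0,i=11
  .#.#.|#  b10=1 t=0,i=9
  .#..#|.  b9=0 t=2,i=13
  .#...|#  b8=1 t=0,i=3
  ..###|.  b7=0 t=2,i=4
  ..##.|#  b6=1 t=3,i=6
  ..#.#|.  b5=0 t=0,i=8
  ..#..|#  b4=1 t=0,i=2
  ...##|.  b3=0 t=2,i=3
  ...#.|.  b2=0 t=0,i=1
  ....#|.  b1=0 t=0,i=6
  .....|#  b0=1 t=0,i=5
  bits 11010101000110110110110101010001 = 3575344465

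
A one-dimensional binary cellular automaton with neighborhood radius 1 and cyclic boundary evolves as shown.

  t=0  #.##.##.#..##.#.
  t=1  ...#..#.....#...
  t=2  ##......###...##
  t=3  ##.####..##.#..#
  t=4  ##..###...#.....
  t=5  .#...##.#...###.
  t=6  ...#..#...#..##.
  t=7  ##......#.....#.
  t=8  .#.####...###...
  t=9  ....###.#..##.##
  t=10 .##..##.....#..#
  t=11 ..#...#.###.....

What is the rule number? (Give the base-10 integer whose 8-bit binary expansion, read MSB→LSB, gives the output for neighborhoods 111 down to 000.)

  nb ###: next=#  (t=2,i=0, bit7=1)
  nb ##.: next=#  (t=0,i=3, bit6=1)
  nb #.#: next=.  (t=0,i=1, bit5=0)
  nb #..: next=.  (t=0,i=9, bit4=0)
  nb .##: next=.  (t=0,i=2, bit3=0)
  nb .#.: next=.  (t=0,i=0, bit2=0)
  nb ..#: next=.  (t=0,i=10, bit1=0)
  nb ...: next=#  (t=1,i=0, bit0=1)
  bits 11000001 = 193

193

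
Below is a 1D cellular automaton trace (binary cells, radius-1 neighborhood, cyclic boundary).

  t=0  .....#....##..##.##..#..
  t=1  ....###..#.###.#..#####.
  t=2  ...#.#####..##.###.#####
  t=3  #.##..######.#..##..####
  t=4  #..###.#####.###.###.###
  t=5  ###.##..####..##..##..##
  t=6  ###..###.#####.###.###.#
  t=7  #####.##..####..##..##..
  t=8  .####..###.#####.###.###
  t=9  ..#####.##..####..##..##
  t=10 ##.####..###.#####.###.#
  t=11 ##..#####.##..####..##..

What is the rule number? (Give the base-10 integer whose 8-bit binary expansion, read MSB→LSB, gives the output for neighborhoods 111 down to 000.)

  [7] ### => #  t=1,i=5
  [6] ##. => #  t=0,i=11
  [5] #.# => .  t=0,i=16
  [4] #.. => #  t=0,i=6
  [3] .## => .  t=0,i=10
  [2] .#. => #  t=0,i=5
  [1] ..# => #  t=0,i=4
  [0] ... => .  t=0,i=0
  bits 11010110 = 214

214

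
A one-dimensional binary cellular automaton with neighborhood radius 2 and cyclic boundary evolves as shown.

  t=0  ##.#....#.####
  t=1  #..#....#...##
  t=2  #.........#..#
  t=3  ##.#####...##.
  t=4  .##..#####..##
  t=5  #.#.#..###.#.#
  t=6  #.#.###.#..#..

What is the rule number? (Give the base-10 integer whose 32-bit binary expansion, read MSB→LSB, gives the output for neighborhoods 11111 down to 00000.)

3644486177

  ##### -> #   bit 31 = 1  t=0,i=12
  ####. -> #   bit 30 = 1  t=0,i=0
  ###.# -> .   bit 29 = 0  t=0,i=1
  ###.. -> #   bit 28 = 1  t=1,i=0
  ##.## -> #   bit 27 = 1  t=3,i=2
  ##.#. -> .   bit 26 = 0  t=0,i=2
  ##..# -> .   bit 25 = 0  t=1,i=1
  ##... -> #   bit 24 = 1  t=2,i=1
  #.### -> .   bit 23 = 0  t=0,i=10
  #.##. -> .   bit 22 = 0  t=3,i=0
  #.#.# -> #   bit 21 = 1  t=5,i=2
  #.#.. -> #   bit 20 = 1  t=0,i=3
  #..## -> #   bit 19 = 1  t=2,i=12
  #..#. -> .   bit 18 = 0  t=1,i=2
  #...# -> #   bit 17 = 1  t=1,i=10
  #.... -> .   bit 16 = 0  t=0,i=5
  .#### -> .   bit 15 = 0  t=0,i=11
  .###. -> #   bit 14 = 1  t=1,i=13
  .##.# -> #   bit 13 = 1  t=3,i=1
  .##.. -> #   bit 12 = 1  t=2,i=0
  .#.## -> .   bit 11 = 0  t=0,i=9
  .#.#. -> .   bit 10 = 0  t=5,i=3
  .#..# -> #   bit 9 = 1  t=2,i=11
  .#... -> .   bit 8 = 0  t=0,i=4
  ..### -> .   bit 7 = 0  t=1,i=12
  ..##. -> .   bit 6 = 0  t=2,i=13
  ..#.# -> #   bit 5 = 1  t=0,i=8
  ..#.. -> .   bit 4 = 0  t=1,i=3
  ...## -> .   bit 3 = 0  t=1,i=11
  ...#. -> .   bit 2 = 0  t=0,i=7
  ....# -> .   bit 1 = 0  t=0,i=6
  ..... -> #   bit 0 = 1  t=2,i=3
  bits 11011001001110100111001000100001 = 3644486177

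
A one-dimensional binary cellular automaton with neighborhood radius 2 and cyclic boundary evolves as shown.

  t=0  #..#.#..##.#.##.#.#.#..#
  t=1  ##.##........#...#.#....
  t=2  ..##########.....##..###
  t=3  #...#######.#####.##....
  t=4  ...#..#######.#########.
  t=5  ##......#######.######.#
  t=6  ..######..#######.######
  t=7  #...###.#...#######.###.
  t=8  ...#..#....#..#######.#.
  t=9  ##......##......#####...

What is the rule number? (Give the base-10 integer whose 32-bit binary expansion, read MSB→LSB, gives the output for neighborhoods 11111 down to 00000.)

  #####|#  b31=1 t=2,i=4
  ####.|#  b30=1 t=2,i=10
  ###.#|#  b29=1 t=3,i=10
  ###..|.  b28=0 t=2,i=11
  ##.##|#  b27=1 t=1,i=2
  ##.#.|.  b26=0 t=0,i=10
  ##..#|#  b25=1 t=0,i=1
  ##...|#  b24=1 t=1,i=5
  #.###|#  b23=1 t=3,i=12
  #.##.|#  b22=1 t=0,i=13
  #.#.#|.  b21=0 t=0,i=11
  #.#..|.  b20=0 t=0,i=5
  #..##|.  b19=0 t=0,i=7
  #..#.|.  b18=0 t=0,i=2
  #...#|.  b17=0 t=1,i=15
  #....|#  b16=1 t=1,i=6
  .####|.  b15=0 t=2,i=3
  .###.|.  b14=0 t=2,i=22
  .##.#|.  b13=0 t=0,i=9
  .##..|#  b12=1 t=0,i=0
  .#.##|.  b11=0 t=0,i=12
  .#.#.|#  b10=1 t=0,i=4
  .#..#|.  b9=0 t=0,i=6
  .#...|.  b8=0 t=1,i=14
  ..###|.  b7=0 t=2,i=2
  ..##.|.  b6=0 t=0,i=8
  ..#.#|#  b5=1 t=0,i=3
  ..#..|.  b4=0 t=1,i=13
  ...##|#  b3=1 t=1,i=23
  ...#.|.  b2=0 t=1,i=12
  ....#|#  b1=1 t=1,i=11
  .....|#  b0=1 t=1,i=7
  bits 11101011110000010001010000101011 = 3955299371

3955299371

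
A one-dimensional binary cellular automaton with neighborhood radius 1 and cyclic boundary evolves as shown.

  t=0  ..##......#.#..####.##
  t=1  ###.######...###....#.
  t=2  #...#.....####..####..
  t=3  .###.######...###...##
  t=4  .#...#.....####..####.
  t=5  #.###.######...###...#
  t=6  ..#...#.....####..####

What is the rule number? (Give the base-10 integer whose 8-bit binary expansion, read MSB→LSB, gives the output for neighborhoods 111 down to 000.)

  ###|.  b7=0 t=0,i=16
  ##.|.  b6=0 t=0,i=3
  #.#|.  b5=0 t=0,i=11
  #..|#  b4=1 t=0,i=0
  .##|#  b3=1 t=0,i=2
  .#.|.  b2=0 t=0,i=10
  ..#|#  b1=1 t=0,i=1
  ...|#  b0=1 t=0,i=5
  bits 00011011 = 27

27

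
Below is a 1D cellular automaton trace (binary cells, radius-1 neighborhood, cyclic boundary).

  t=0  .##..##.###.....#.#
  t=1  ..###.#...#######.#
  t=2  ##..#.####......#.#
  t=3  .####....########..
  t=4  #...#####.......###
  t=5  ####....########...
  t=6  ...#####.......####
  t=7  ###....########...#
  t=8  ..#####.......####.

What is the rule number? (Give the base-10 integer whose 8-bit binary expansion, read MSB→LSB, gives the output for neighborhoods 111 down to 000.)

87

  ### -> .   bit 7 = 0  t=0,i=9
  ##. -> #   bit 6 = 1  t=0,i=2
  #.# -> .   bit 5 = 0  t=0,i=0
  #.. -> #   bit 4 = 1  t=0,i=3
  .## -> .   bit 3 = 0  t=0,i=1
  .#. -> #   bit 2 = 1  t=0,i=16
  ..# -> #   bit 1 = 1  t=0,i=4
  ... -> #   bit 0 = 1  t=0,i=12
  bits 01010111 = 87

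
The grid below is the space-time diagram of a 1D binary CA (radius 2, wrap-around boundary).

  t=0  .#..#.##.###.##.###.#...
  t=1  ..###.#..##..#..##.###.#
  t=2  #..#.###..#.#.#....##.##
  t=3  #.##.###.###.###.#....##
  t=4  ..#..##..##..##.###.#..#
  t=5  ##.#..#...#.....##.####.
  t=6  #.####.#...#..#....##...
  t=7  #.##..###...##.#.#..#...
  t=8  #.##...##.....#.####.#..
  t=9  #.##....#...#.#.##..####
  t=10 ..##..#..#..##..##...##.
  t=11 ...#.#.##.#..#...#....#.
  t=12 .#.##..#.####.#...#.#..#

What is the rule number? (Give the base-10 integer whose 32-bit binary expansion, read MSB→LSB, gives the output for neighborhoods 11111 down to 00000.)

2496976674

  #####|#  b31=1 t=9,i=22
  ####.|.  b30=0 t=5,i=21
  ###.#|.  b29=0 t=0,i=11
  ###..|#  b28=1 t=2,i=0
  ##.##|.  b27=0 t=0,i=8
  ##.#.|#  b26=1 t=0,i=19
  ##..#|.  b25=0 t=1,i=11
  ##...|.  b24=0 t=6,i=21
  #.###|#  b23=1 t=0,i=9
  #.##.|#  b22=1 t=0,i=6
  #.#.#|.  b21=0 t=2,i=12
  #.#..|#  b20=1 t=0,i=20
  #..##|.  b19=0 t=1,i=1
  #..#.|#  b18=1 t=0,i=3
  #...#|.  b17=0 t=5,i=8
  #....|.  b16=0 t=0,i=22
  .####|#  b15=1 t=5,i=20
  .###.|#  b14=1 t=0,i=10
  .##.#|.  b13=0 t=0,i=7
  .##..|#  b12=1 t=1,i=10
  .#.##|.  b11=0 t=0,i=5
  .#.#.|#  b10=1 t=2,i=11
  .#..#|#  b9=1 t=0,i=2
  .#...|#  b8=1 t=0,i=21
  ..###|.  b7=0 t=1,i=2
  ..##.|.  b6=0 t=1,i=9
  ..#.#|#  b5=1 t=0,i=4
  ..#..|.  b4=0 t=0,i=1
  ...##|.  b3=0 t=2,i=18
  ...#.|.  b2=0 t=0,i=0
  ....#|#  b1=1 t=0,i=23
  .....|.  b0=0 t=5,i=13
  bits 10010100110101001101011100100010 = 2496976674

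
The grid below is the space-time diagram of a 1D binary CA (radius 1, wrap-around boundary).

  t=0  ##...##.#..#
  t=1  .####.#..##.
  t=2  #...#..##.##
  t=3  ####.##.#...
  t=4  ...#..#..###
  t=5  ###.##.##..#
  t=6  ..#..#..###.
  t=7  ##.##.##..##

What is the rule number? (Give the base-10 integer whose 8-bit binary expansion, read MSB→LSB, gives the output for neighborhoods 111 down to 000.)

83

  ### -> .   bit 7 = 0  t=0,i=0
  ##. -> #   bit 6 = 1  t=0,i=1
  #.# -> .   bit 5 = 0  t=0,i=7
  #.. -> #   bit 4 = 1  t=0,i=2
  .## -> .   bit 3 = 0  t=0,i=5
  .#. -> .   bit 2 = 0  t=0,i=8
  ..# -> #   bit 1 = 1  t=0,i=4
  ... -> #   bit 0 = 1  t=0,i=3
  bits 01010011 = 83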